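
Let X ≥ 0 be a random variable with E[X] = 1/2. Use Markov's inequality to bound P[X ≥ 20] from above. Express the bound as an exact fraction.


μ = E[X] = 1/2, a = 20.
Markov: P[X ≥ 20] ≤ μ/a = (1/2)/20 = 1/40.
Numerically: ≈ 0.025000.
(Since a = 20 > μ = 0.500000, the bound 1/40 is < 1 and informative.)

P[X ≥ 20] ≤ 1/40 ≈ 0.025000.


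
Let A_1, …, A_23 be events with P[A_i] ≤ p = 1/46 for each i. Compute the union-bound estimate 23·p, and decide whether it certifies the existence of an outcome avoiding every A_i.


Union bound: P[∪_{i=1}^{23} A_i] ≤ Σ_i P[A_i] ≤ 23·p = 23·(1/46) = 1/2.
Numerically: 1/2 ≈ 0.500000.
Is 1/2 < 1? YES.
Since P[∪ A_i] ≤ 1/2 < 1, the complement has P[∩ A_i^c] ≥ 1 − 1/2 = 1/2 > 0, so some outcome avoids every A_i.

23·p = 1/2 ≈ 0.500000; existence CERTIFIED by the union bound.


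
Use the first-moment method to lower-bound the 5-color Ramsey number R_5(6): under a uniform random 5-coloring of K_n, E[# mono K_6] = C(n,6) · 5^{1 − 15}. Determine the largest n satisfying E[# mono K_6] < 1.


We need C(n, 6) · 5^{1 − 15} < 1, i.e. C(n, 6) < 5^{15 − 1} = 6103515625.
Check values of n near the boundary:
  n = 129: C(129, 6) = 5688177600; 5688177600 < 6103515625? YES
  n = 130: C(130, 6) = 5963412000; 5963412000 < 6103515625? YES
  n = 131: C(131, 6) = 6249655776; 6249655776 < 6103515625? NO
The largest n with C(n, 6) < 6103515625 is n = 130 (where E[X] = 47707296/48828125 ≈ 0.9770). Hence R_5(6) > 130, i.e. R_5(6) ≥ 131.

Largest n = 130; hence R_5(6) > 130.


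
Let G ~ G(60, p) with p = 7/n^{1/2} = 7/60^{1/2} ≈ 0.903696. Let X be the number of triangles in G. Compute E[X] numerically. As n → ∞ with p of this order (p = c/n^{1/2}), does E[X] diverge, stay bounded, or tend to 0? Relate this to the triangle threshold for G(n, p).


Number of potential triangles: C(60, 3) = 34220.
Each occurs with probability p³ ≈ (0.903696)³ ≈ 7.38018493e-01.
By linearity: E[X] = C(60, 3)·p³ ≈ 34220 · 7.38018493e-01 ≈ 25254.992837.
Since α = 1/2 < 1, p = c/n^{1/2} ≫ 1/n is above the triangle threshold p ~ 1/n. Asymptotically E[X] ~ (c³/6)·n^{3(1−α)} = (7³/6)·n^{1.5} → ∞; triangles are abundant w.h.p.

E[X] ≈ 25254.992837; in regime p = Θ(1/n^{1/2}) E[X] diverges (above the triangle threshold p ~ 1/n).


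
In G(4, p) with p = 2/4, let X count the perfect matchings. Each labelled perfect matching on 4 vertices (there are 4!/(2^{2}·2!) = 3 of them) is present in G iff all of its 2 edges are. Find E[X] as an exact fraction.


K_4 has 4!/(2^{2}·2!) = 3 labelled perfect matchings.
For each such perfect matching H, let X_H = 1 if all 2 edges of H are present in G. Then P[X_H = 1] = p^{2} = (1/2)^{2} = 1/4.
By linearity: E[X] = Σ_H E[X_H] = 3 · p^{2} = 3 · 1/4 = 3/4.
Numerically: E[X] ≈ 0.75.

E[X] = 3 · (1/2)^{2} = 3/4 ≈ 0.75.


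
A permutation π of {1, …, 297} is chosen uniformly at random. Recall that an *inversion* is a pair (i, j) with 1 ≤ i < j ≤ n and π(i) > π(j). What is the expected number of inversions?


Write X = Σ X_I over the C(297, 2) = 43956 pairs i < j, with X_I the indicator of one inversion.
There are 43956 indicators.
For each fixed pair i < j, the values π(i) and π(j) are two distinct elements of {1, …, 297} in uniformly random order; by symmetry P[π(i) > π(j)] = 1/2.
By linearity: E[X] = 43956 · (1/2) = C(297, 2) · (1/2) = 43956/2 = 21978 ≈ 21978.00000.

E[X] = 21978 = 21978.00000.


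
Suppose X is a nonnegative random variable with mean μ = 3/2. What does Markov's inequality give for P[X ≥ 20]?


μ = E[X] = 3/2, a = 20.
Markov: P[X ≥ 20] ≤ μ/a = (3/2)/20 = 3/40.
Numerically: ≈ 0.075.
(Since a = 20 > μ = 1.500, the bound 3/40 is < 1 and informative.)

P[X ≥ 20] ≤ 3/40 ≈ 0.075.


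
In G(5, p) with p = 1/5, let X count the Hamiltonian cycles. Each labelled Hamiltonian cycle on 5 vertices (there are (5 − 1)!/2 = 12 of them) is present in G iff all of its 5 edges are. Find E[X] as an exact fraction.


K_5 has (5 − 1)!/2 = 12 labelled Hamiltonian cycles.
For each such Hamiltonian cycle H, let X_H = 1 if all 5 edges of H are present in G. Then P[X_H = 1] = p^{5} = (1/5)^{5} = 1/3125.
By linearity: E[X] = Σ_H E[X_H] = 12 · p^{5} = 12 · 1/3125 = 12/3125.
Numerically: E[X] ≈ 0.00384.

E[X] = 12 · (1/5)^{5} = 12/3125 ≈ 0.00384.


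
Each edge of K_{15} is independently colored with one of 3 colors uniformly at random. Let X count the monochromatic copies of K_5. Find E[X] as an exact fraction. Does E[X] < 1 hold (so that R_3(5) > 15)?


E[X] = C(15, 5) · 3^{1 − 10} = 3003 · 3^{−9} = 3003/19683.
As a reduced fraction: E[X] = 1001/6561 ≈ 0.152568.
Is E[X] < 1? YES.
Since E[X] < 1, there exists a 3-coloring of K_{15} with no monochromatic K_5; hence R_3(5) > 15.

E[X] = 1001/6561 ≈ 0.152568; E[X] < 1, so R_3(5) > 15.


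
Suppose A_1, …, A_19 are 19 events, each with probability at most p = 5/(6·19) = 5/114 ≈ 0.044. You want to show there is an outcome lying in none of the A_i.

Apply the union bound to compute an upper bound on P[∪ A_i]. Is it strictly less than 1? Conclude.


Union bound: P[∪_{i=1}^{19} A_i] ≤ Σ_i P[A_i] ≤ 19·p = 19·(5/114) = 5/6.
Numerically: 5/6 ≈ 0.833.
Is 5/6 < 1? YES.
Since P[∪ A_i] ≤ 5/6 < 1, the complement has P[∩ A_i^c] ≥ 1 − 5/6 = 1/6 > 0, so some outcome avoids every A_i.

19·p = 5/6 ≈ 0.833; existence CERTIFIED by the union bound.


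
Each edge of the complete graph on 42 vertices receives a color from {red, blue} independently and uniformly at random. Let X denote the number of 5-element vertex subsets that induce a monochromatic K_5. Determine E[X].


Let X = Σ_S X_S over the C(42, 5) = 850668 subsets S of size 5, where X_S = 1 if the K_5 on S is monochromatic.
For a fixed S, the K_5 on S has C(5, 2) = 10 edges. P[all 10 edges red] = (1/2)^10, and likewise for blue, so P[monochromatic] = 2·(1/2)^10 = 2^{1 − 10} = 1/512.
Summing: E[X] = C(42, 5) · 2^{1 − 10} = 850668 · 1/512 = 212667/128.
Numerically: E[X] ≈ 1661.4609.

E[X] = C(42,5)·2^(1−C(5,2)) = 212667/128 ≈ 1661.4609.


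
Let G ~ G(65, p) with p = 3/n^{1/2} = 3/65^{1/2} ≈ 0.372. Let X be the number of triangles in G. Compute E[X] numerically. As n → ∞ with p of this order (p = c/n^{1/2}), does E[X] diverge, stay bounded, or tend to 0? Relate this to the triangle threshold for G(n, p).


Number of potential triangles: C(65, 3) = 43680.
Each occurs with probability p³ ≈ (0.372)³ ≈ 5.15221e-02.
By linearity: E[X] = C(65, 3)·p³ ≈ 43680 · 5.15221e-02 ≈ 2250.486.
Since α = 1/2 < 1, p = c/n^{1/2} ≫ 1/n is above the triangle threshold p ~ 1/n. Asymptotically E[X] ~ (c³/6)·n^{3(1−α)} = (3³/6)·n^{1.5} → ∞; triangles are abundant w.h.p.

E[X] ≈ 2250.486; in regime p = Θ(1/n^{1/2}) E[X] diverges (above the triangle threshold p ~ 1/n).


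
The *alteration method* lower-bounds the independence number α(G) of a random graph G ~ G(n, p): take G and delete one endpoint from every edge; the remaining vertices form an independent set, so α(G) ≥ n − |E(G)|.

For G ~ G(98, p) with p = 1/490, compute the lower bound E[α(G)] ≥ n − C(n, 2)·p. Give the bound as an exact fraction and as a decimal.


E[|E(G)|] = C(98, 2)·p = 4753 · (1/490) = 97/10.
E[α(G)] ≥ n − E[|E(G)|] = 98 − 97/10 = 883/10.
Numerically: ≈ 88.30000.
(This is only a lower bound; the true E[α(G)] may be larger.)

E[α(G)] ≥ 883/10 ≈ 88.30000.


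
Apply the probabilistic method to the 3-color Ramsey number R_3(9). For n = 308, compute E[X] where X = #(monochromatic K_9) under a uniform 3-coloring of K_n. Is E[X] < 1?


E[X] = C(308, 9) · 3^{1 − 36} = 61088326838816200 · 3^{−35} = 61088326838816200/50031545098999707.
As a reduced fraction: E[X] = 61088326838816200/50031545098999707 ≈ 1.2209962.
Is E[X] < 1? NO.
Since E[X] ≥ 1, the first-moment bound is inconclusive at n = 308; it does NOT by itself certify R_3(9) > 308.

E[X] = 61088326838816200/50031545098999707 ≈ 1.2209962; E[X] ≥ 1; first-moment method inconclusive here.


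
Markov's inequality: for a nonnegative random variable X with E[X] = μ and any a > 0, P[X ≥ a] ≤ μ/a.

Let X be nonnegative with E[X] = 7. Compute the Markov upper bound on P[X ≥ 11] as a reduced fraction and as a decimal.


μ = E[X] = 7, a = 11.
Markov: P[X ≥ 11] ≤ μ/a = (7)/11 = 7/11.
Numerically: ≈ 0.636364.
(Since a = 11 > μ = 7.000000, the bound 7/11 is < 1 and informative.)

P[X ≥ 11] ≤ 7/11 ≈ 0.636364.


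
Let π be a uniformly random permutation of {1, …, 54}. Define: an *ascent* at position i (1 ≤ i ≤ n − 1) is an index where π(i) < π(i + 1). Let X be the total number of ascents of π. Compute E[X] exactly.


Write X = Σ X_I over i = 1, …, 53, with X_I the indicator of one ascent.
There are 53 indicators.
For each fixed i, the pair (π(i), π(i+1)) is a uniformly random ordered pair of distinct values from {1, …, 54}; by symmetry P[π(i) < π(i+1)] = 1/2.
By linearity: E[X] = 53 · (1/2) = (54 − 1) · (1/2) = 53/2 ≈ 26.50000.

E[X] = 53/2 = 26.50000.


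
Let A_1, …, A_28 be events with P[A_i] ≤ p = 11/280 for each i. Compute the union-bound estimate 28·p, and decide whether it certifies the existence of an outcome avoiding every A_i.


Union bound: P[∪_{i=1}^{28} A_i] ≤ Σ_i P[A_i] ≤ 28·p = 28·(11/280) = 11/10.
Numerically: 11/10 ≈ 1.1000.
Is 11/10 < 1? NO.
Since the bound 11/10 is ≥ 1, the union bound is uninformative here; it does NOT by itself certify existence.

28·p = 11/10 ≈ 1.1000; existence NOT certified by the union bound.


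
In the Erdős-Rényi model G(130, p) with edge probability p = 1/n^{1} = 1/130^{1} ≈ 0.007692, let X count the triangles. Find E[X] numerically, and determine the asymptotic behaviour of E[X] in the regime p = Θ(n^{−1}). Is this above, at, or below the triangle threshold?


Number of potential triangles: C(130, 3) = 357760.
Each occurs with probability p³ ≈ (0.007692)³ ≈ 4.551661e-07.
By linearity: E[X] = C(130, 3)·p³ ≈ 357760 · 4.551661e-07 ≈ 0.1628.
Here α = 1, so p = 1/n is exactly at the triangle threshold p ~ 1/n. Asymptotically E[X] → c³/6 = 1³/6 = 1/6 ≈ 0.1667, a bounded constant. In this regime the triangle count is asymptotically Poisson(c³/6).

E[X] ≈ 0.1628; in regime p = Θ(1/n^{1}) E[X] stays bounded (at the triangle threshold p ~ 1/n).


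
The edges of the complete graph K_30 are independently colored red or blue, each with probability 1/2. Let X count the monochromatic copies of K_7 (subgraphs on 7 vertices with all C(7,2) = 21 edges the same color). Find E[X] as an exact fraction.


Let X = Σ_S X_S over the C(30, 7) = 2035800 subsets S of size 7, where X_S = 1 if the K_7 on S is monochromatic.
For a fixed S, the K_7 on S has C(7, 2) = 21 edges. P[all 21 edges red] = (1/2)^21, and likewise for blue, so P[monochromatic] = 2·(1/2)^21 = 2^{1 − 21} = 1/1048576.
Summing: E[X] = C(30, 7) · 2^{1 − 21} = 2035800 · 1/1048576 = 254475/131072.
Numerically: E[X] ≈ 1.94149.

E[X] = C(30,7)·2^(1−C(7,2)) = 254475/131072 ≈ 1.94149.


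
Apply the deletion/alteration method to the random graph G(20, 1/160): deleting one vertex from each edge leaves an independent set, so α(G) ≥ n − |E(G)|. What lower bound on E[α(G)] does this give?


E[|E(G)|] = C(20, 2)·p = 190 · (1/160) = 19/16.
E[α(G)] ≥ n − E[|E(G)|] = 20 − 19/16 = 301/16.
Numerically: ≈ 18.812.
(This is only a lower bound; the true E[α(G)] may be larger.)

E[α(G)] ≥ 301/16 ≈ 18.812.


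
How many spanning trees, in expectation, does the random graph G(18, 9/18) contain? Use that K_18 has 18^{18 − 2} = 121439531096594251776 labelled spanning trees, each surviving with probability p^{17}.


K_18 has 18^{18 − 2} = 121439531096594251776 labelled spanning trees.
For each such spanning tree H, let X_H = 1 if all 17 edges of H are present in G. Then P[X_H = 1] = p^{17} = (1/2)^{17} = 1/131072.
By linearity of expectation: E[X] = Σ_H E[X_H] = 121439531096594251776 · p^{17} = 121439531096594251776 · 1/131072 = 1853020188851841/2.
Numerically: E[X] ≈ 9.265e+14.

E[X] = 121439531096594251776 · (1/2)^{17} = 1853020188851841/2 ≈ 9.265e+14.


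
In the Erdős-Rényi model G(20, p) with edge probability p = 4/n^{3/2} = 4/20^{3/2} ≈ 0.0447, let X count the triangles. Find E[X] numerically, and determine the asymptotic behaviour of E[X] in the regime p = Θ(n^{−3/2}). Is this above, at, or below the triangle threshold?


Number of potential triangles: C(20, 3) = 1140.
Each occurs with probability p³ ≈ (0.0447)³ ≈ 8.94427e-05.
By linearity: E[X] = C(20, 3)·p³ ≈ 1140 · 8.94427e-05 ≈ 0.102.
Since α = 3/2 > 1, p = c/n^{3/2} = o(1/n) is below the triangle threshold p ~ 1/n. Asymptotically E[X] ~ (c³/6)·n^{3(1−α)} = (4³/6)·n^{-1.5} → 0, so by Markov's inequality G has no triangles w.h.p.

E[X] ≈ 0.102; in regime p = Θ(1/n^{3/2}) E[X] tends to 0 (below the triangle threshold p ~ 1/n).


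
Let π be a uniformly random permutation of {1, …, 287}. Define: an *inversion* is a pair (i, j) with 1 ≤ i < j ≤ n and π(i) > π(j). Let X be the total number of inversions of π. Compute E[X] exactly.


Write X = Σ X_I over the C(287, 2) = 41041 pairs i < j, with X_I the indicator of one inversion.
There are 41041 indicators.
For each fixed pair i < j, the values π(i) and π(j) are two distinct elements of {1, …, 287} in uniformly random order; by symmetry P[π(i) > π(j)] = 1/2.
By linearity: E[X] = 41041 · (1/2) = C(287, 2) · (1/2) = 41041/2 = 41041/2 ≈ 20520.5000.

E[X] = 41041/2 = 20520.5000.


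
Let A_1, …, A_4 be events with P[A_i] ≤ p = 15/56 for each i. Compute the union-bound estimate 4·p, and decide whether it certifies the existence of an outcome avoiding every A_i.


Union bound: P[∪_{i=1}^{4} A_i] ≤ Σ_i P[A_i] ≤ 4·p = 4·(15/56) = 15/14.
Numerically: 15/14 ≈ 1.0714286.
Is 15/14 < 1? NO.
Since the bound 15/14 is ≥ 1, the union bound is uninformative here; it does NOT by itself certify existence.

4·p = 15/14 ≈ 1.0714286; existence NOT certified by the union bound.


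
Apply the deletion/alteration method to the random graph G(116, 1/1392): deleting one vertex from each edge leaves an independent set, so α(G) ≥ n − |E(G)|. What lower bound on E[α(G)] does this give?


E[|E(G)|] = C(116, 2)·p = 6670 · (1/1392) = 115/24.
E[α(G)] ≥ n − E[|E(G)|] = 116 − 115/24 = 2669/24.
Numerically: ≈ 111.2083.
(This is only a lower bound; the true E[α(G)] may be larger.)

E[α(G)] ≥ 2669/24 ≈ 111.2083.


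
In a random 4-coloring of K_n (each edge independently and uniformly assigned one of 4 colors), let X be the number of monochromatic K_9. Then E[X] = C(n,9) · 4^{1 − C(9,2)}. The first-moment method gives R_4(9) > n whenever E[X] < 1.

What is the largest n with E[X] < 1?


We need C(n, 9) · 4^{1 − 36} < 1, i.e. C(n, 9) < 4^{36 − 1} = 1180591620717411303424.
Check values of n near the boundary:
  n = 908: C(908, 9) = 1111058428637338083100; 1111058428637338083100 < 1180591620717411303424? YES
  n = 909: C(909, 9) = 1122169012923711463931; 1122169012923711463931 < 1180591620717411303424? YES
  n = 910: C(910, 9) = 1133378248346922788210; 1133378248346922788210 < 1180591620717411303424? YES
  n = 911: C(911, 9) = 1144686900492291197405; 1144686900492291197405 < 1180591620717411303424? YES
  n = 912: C(912, 9) = 1156095740032081475120; 1156095740032081475120 < 1180591620717411303424? YES
  n = 913: C(913, 9) = 1167605542753639808390; 1167605542753639808390 < 1180591620717411303424? YES
  n = 914: C(914, 9) = 1179217089587653905932; 1179217089587653905932 < 1180591620717411303424? YES
  n = 915: C(915, 9) = 1190931166636537885130; 1190931166636537885130 < 1180591620717411303424? NO
  n = 916: C(916, 9) = 1202748565202942340440; 1202748565202942340440 < 1180591620717411303424? NO
The largest n with C(n, 9) < 1180591620717411303424 is n = 914 (where E[X] = 294804272396913476483/295147905179352825856 ≈ 0.998836). Hence R_4(9) > 914, i.e. R_4(9) ≥ 915.

Largest n = 914; hence R_4(9) > 914.


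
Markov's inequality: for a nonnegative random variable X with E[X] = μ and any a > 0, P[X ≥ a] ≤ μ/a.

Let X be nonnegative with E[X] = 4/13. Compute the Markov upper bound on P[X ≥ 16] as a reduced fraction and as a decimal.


μ = E[X] = 4/13, a = 16.
Markov: P[X ≥ 16] ≤ μ/a = (4/13)/16 = 1/52.
Numerically: ≈ 0.01923.
(Since a = 16 > μ = 0.30769, the bound 1/52 is < 1 and informative.)

P[X ≥ 16] ≤ 1/52 ≈ 0.01923.


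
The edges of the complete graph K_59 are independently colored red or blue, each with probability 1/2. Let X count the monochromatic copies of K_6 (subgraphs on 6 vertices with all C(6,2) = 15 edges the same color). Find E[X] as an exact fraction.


Let X = Σ_S X_S over the C(59, 6) = 45057474 subsets S of size 6, where X_S = 1 if the K_6 on S is monochromatic.
For a fixed S, the K_6 on S has C(6, 2) = 15 edges. P[all 15 edges red] = (1/2)^15, and likewise for blue, so P[monochromatic] = 2·(1/2)^15 = 2^{1 − 15} = 1/16384.
By linearity of expectation: E[X] = C(59, 6) · 2^{1 − 15} = 45057474 · 1/16384 = 22528737/8192.
Numerically: E[X] ≈ 2750.08997.

E[X] = C(59,6)·2^(1−C(6,2)) = 22528737/8192 ≈ 2750.08997.


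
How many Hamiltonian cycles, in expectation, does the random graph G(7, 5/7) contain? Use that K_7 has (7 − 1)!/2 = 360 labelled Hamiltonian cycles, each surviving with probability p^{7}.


K_7 has (7 − 1)!/2 = 360 labelled Hamiltonian cycles.
For each such Hamiltonian cycle H, let X_H = 1 if all 7 edges of H are present in G. Then P[X_H = 1] = p^{7} = (5/7)^{7} = 78125/823543.
By linearity: E[X] = Σ_H E[X_H] = 360 · p^{7} = 360 · 78125/823543 = 28125000/823543.
Numerically: E[X] ≈ 34.15.

E[X] = 360 · (5/7)^{7} = 28125000/823543 ≈ 34.15.


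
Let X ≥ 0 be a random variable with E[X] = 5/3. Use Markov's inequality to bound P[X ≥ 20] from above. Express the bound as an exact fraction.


μ = E[X] = 5/3, a = 20.
Markov: P[X ≥ 20] ≤ μ/a = (5/3)/20 = 1/12.
Numerically: ≈ 0.0833.
(Since a = 20 > μ = 1.6667, the bound 1/12 is < 1 and informative.)

P[X ≥ 20] ≤ 1/12 ≈ 0.0833.


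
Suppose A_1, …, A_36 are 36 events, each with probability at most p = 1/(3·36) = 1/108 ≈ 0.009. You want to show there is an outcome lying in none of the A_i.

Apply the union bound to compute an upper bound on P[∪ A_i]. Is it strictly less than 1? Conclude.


Union bound: P[∪_{i=1}^{36} A_i] ≤ Σ_i P[A_i] ≤ 36·p = 36·(1/108) = 1/3.
Numerically: 1/3 ≈ 0.333.
Is 1/3 < 1? YES.
Since P[∪ A_i] ≤ 1/3 < 1, the complement has P[∩ A_i^c] ≥ 1 − 1/3 = 2/3 > 0, so some outcome avoids every A_i.

36·p = 1/3 ≈ 0.333; existence CERTIFIED by the union bound.


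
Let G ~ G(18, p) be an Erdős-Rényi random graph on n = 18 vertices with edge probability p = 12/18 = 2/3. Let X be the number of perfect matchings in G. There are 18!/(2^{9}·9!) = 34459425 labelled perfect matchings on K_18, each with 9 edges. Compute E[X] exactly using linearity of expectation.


K_18 has 18!/(2^{9}·9!) = 34459425 labelled perfect matchings.
For each such perfect matching H, let X_H = 1 if all 9 edges of H are present in G. Then P[X_H = 1] = p^{9} = (2/3)^{9} = 512/19683.
By linearity of expectation: E[X] = Σ_H E[X_H] = 34459425 · p^{9} = 34459425 · 512/19683 = 217817600/243.
Numerically: E[X] ≈ 896369.

E[X] = 34459425 · (2/3)^{9} = 217817600/243 ≈ 896369.


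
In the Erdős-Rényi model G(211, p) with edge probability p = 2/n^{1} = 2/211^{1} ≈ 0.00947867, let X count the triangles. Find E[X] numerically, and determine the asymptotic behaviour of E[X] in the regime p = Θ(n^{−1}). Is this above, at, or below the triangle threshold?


Number of potential triangles: C(211, 3) = 1543465.
Each occurs with probability p³ ≈ (0.00947867)³ ≈ 8.51613664e-07.
By linearity: E[X] = C(211, 3)·p³ ≈ 1543465 · 8.51613664e-07 ≈ 1.314436.
Here α = 1, so p = 2/n is exactly at the triangle threshold p ~ 1/n. Asymptotically E[X] → c³/6 = 2³/6 = 4/3 ≈ 1.333333, a bounded constant. In this regime the triangle count is asymptotically Poisson(c³/6).

E[X] ≈ 1.314436; in regime p = Θ(1/n^{1}) E[X] stays bounded (at the triangle threshold p ~ 1/n).


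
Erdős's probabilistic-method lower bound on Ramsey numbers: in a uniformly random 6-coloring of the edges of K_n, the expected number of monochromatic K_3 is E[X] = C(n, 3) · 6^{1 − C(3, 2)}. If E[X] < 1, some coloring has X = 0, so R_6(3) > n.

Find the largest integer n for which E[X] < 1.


We need C(n, 3) · 6^{1 − 3} < 1, i.e. C(n, 3) < 6^{3 − 1} = 36.
Check values of n near the boundary:
  n = 6: C(6, 3) = 20; 20 < 36? YES
  n = 7: C(7, 3) = 35; 35 < 36? YES
  n = 8: C(8, 3) = 56; 56 < 36? NO
  n = 9: C(9, 3) = 84; 84 < 36? NO
  n = 10: C(10, 3) = 120; 120 < 36? NO
The largest n with C(n, 3) < 36 is n = 7 (where E[X] = 35/36 ≈ 0.9722222). Hence R_6(3) > 7, i.e. R_6(3) ≥ 8.

Largest n = 7; hence R_6(3) > 7.


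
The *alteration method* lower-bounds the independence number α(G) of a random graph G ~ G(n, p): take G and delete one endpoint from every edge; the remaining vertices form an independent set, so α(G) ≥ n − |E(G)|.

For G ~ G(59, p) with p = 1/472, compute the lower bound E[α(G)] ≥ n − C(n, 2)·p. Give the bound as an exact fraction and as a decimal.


E[|E(G)|] = C(59, 2)·p = 1711 · (1/472) = 29/8.
E[α(G)] ≥ n − E[|E(G)|] = 59 − 29/8 = 443/8.
Numerically: ≈ 55.37500.
(This is only a lower bound; the true E[α(G)] may be larger.)

E[α(G)] ≥ 443/8 ≈ 55.37500.


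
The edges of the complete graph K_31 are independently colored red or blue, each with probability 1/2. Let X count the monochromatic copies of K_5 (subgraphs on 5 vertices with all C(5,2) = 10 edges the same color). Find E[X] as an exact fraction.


Let X = Σ_S X_S over the C(31, 5) = 169911 subsets S of size 5, where X_S = 1 if the K_5 on S is monochromatic.
For a fixed S, the K_5 on S has C(5, 2) = 10 edges. P[all 10 edges red] = (1/2)^10, and likewise for blue, so P[monochromatic] = 2·(1/2)^10 = 2^{1 − 10} = 1/512.
By linearity of expectation: E[X] = C(31, 5) · 2^{1 − 10} = 169911 · 1/512 = 169911/512.
Numerically: E[X] ≈ 331.857422.

E[X] = C(31,5)·2^(1−C(5,2)) = 169911/512 ≈ 331.857422.


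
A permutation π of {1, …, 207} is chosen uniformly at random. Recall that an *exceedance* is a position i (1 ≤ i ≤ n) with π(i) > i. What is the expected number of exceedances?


Write X = Σ_{i=1}^{207} X_i, where X_i = 1_{π(i) > i}.
For each fixed i, π(i) is uniform over {1, …, 207} (marginal of a uniform permutation), so P[π(i) > i] = (n − i)/n. Summing: Σ_{i=1}^{207} (n − i)/n = (0 + 1 + … + 206)/207 = 207(207 − 1)/(2·207) = (207 − 1)/2.
Hence E[X] = Σ_{i=1}^{207} (207 − i)/207 = 103 ≈ 103.0000.

E[X] = 103 = 103.0000.


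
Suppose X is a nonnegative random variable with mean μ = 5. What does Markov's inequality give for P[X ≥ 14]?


μ = E[X] = 5, a = 14.
Markov: P[X ≥ 14] ≤ μ/a = (5)/14 = 5/14.
Numerically: ≈ 0.357.
(Since a = 14 > μ = 5.000, the bound 5/14 is < 1 and informative.)

P[X ≥ 14] ≤ 5/14 ≈ 0.357.


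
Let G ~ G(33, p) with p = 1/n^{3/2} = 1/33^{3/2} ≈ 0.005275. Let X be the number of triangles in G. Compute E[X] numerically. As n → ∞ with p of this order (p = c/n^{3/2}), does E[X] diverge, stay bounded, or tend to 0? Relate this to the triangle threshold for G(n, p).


Number of potential triangles: C(33, 3) = 5456.
Each occurs with probability p³ ≈ (0.005275)³ ≈ 1.467869e-07.
By linearity: E[X] = C(33, 3)·p³ ≈ 5456 · 1.467869e-07 ≈ 0.0008.
Since α = 3/2 > 1, p = c/n^{3/2} = o(1/n) is below the triangle threshold p ~ 1/n. Asymptotically E[X] ~ (c³/6)·n^{3(1−α)} = (1³/6)·n^{-1.5} → 0, so by Markov's inequality G has no triangles w.h.p.

E[X] ≈ 0.0008; in regime p = Θ(1/n^{3/2}) E[X] tends to 0 (below the triangle threshold p ~ 1/n).


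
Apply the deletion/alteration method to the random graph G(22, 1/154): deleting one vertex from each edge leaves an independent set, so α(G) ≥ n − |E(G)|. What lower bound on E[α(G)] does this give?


E[|E(G)|] = C(22, 2)·p = 231 · (1/154) = 3/2.
E[α(G)] ≥ n − E[|E(G)|] = 22 − 3/2 = 41/2.
Numerically: ≈ 20.500000.
(This is only a lower bound; the true E[α(G)] may be larger.)

E[α(G)] ≥ 41/2 ≈ 20.500000.


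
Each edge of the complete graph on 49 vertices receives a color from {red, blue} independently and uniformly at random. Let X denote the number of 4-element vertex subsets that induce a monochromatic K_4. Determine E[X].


Let X = Σ_S X_S over the C(49, 4) = 211876 subsets S of size 4, where X_S = 1 if the K_4 on S is monochromatic.
For a fixed S, the K_4 on S has C(4, 2) = 6 edges. P[all 6 edges red] = (1/2)^6, and likewise for blue, so P[monochromatic] = 2·(1/2)^6 = 2^{1 − 6} = 1/32.
By linearity: E[X] = C(49, 4) · 2^{1 − 6} = 211876 · 1/32 = 52969/8.
Numerically: E[X] ≈ 6621.125000.

E[X] = C(49,4)·2^(1−C(4,2)) = 52969/8 ≈ 6621.125000.


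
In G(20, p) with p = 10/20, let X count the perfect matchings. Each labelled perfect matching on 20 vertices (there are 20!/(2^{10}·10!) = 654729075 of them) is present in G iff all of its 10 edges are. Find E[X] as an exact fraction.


K_20 has 20!/(2^{10}·10!) = 654729075 labelled perfect matchings.
For each such perfect matching H, let X_H = 1 if all 10 edges of H are present in G. Then P[X_H = 1] = p^{10} = (1/2)^{10} = 1/1024.
By linearity of expectation: E[X] = Σ_H E[X_H] = 654729075 · p^{10} = 654729075 · 1/1024 = 654729075/1024.
Numerically: E[X] ≈ 6.39e+05.

E[X] = 654729075 · (1/2)^{10} = 654729075/1024 ≈ 6.39e+05.


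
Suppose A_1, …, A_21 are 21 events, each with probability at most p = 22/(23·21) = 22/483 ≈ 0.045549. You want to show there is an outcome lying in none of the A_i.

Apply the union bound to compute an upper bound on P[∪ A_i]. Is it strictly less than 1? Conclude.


Union bound: P[∪_{i=1}^{21} A_i] ≤ Σ_i P[A_i] ≤ 21·p = 21·(22/483) = 22/23.
Numerically: 22/23 ≈ 0.956522.
Is 22/23 < 1? YES.
Since P[∪ A_i] ≤ 22/23 < 1, the complement has P[∩ A_i^c] ≥ 1 − 22/23 = 1/23 > 0, so some outcome avoids every A_i.

21·p = 22/23 ≈ 0.956522; existence CERTIFIED by the union bound.


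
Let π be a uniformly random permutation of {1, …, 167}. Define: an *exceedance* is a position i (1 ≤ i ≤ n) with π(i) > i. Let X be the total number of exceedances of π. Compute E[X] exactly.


Write X = Σ_{i=1}^{167} X_i, where X_i = 1_{π(i) > i}.
For each fixed i, π(i) is uniform over {1, …, 167} (marginal of a uniform permutation), so P[π(i) > i] = (n − i)/n. Summing: Σ_{i=1}^{167} (n − i)/n = (0 + 1 + … + 166)/167 = 167(167 − 1)/(2·167) = (167 − 1)/2.
Hence E[X] = Σ_{i=1}^{167} (167 − i)/167 = 83 ≈ 83.000.

E[X] = 83 = 83.000.


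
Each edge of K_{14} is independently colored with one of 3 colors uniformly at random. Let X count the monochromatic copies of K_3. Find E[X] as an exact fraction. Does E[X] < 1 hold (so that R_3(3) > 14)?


E[X] = C(14, 3) · 3^{1 − 3} = 364 · 3^{−2} = 364/9.
As a reduced fraction: E[X] = 364/9 ≈ 40.44444.
Is E[X] < 1? NO.
Since E[X] ≥ 1, the first-moment bound is inconclusive at n = 14; it does NOT by itself certify R_3(3) > 14.

E[X] = 364/9 ≈ 40.44444; E[X] ≥ 1; first-moment method inconclusive here.


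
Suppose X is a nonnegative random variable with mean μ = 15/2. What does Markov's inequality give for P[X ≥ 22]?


μ = E[X] = 15/2, a = 22.
Markov: P[X ≥ 22] ≤ μ/a = (15/2)/22 = 15/44.
Numerically: ≈ 0.341.
(Since a = 22 > μ = 7.500, the bound 15/44 is < 1 and informative.)

P[X ≥ 22] ≤ 15/44 ≈ 0.341.


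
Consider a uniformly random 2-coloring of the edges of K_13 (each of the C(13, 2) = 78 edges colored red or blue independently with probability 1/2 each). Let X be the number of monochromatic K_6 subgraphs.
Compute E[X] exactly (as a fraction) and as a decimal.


Let X = Σ_S X_S over the C(13, 6) = 1716 subsets S of size 6, where X_S = 1 if the K_6 on S is monochromatic.
For a fixed S, the K_6 on S has C(6, 2) = 15 edges. P[all 15 edges red] = (1/2)^15, and likewise for blue, so P[monochromatic] = 2·(1/2)^15 = 2^{1 − 15} = 1/16384.
Summing: E[X] = C(13, 6) · 2^{1 − 15} = 1716 · 1/16384 = 429/4096.
Numerically: E[X] ≈ 0.105.

E[X] = C(13,6)·2^(1−C(6,2)) = 429/4096 ≈ 0.105.


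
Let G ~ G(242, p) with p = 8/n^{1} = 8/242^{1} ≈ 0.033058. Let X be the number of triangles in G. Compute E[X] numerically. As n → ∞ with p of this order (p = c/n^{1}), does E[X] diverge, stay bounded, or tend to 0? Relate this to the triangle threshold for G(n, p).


Number of potential triangles: C(242, 3) = 2332880.
Each occurs with probability p³ ≈ (0.033058)³ ≈ 3.6126332e-05.
By linearity: E[X] = C(242, 3)·p³ ≈ 2332880 · 3.6126332e-05 ≈ 84.27840.
Here α = 1, so p = 8/n is exactly at the triangle threshold p ~ 1/n. Asymptotically E[X] → c³/6 = 8³/6 = 256/3 ≈ 85.33333, a bounded constant. In this regime the triangle count is asymptotically Poisson(c³/6).

E[X] ≈ 84.27840; in regime p = Θ(1/n^{1}) E[X] stays bounded (at the triangle threshold p ~ 1/n).


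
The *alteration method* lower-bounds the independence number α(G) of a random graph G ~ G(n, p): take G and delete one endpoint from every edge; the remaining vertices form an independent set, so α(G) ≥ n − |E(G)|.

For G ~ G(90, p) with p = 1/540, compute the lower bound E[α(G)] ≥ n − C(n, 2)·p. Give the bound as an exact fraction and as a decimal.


E[|E(G)|] = C(90, 2)·p = 4005 · (1/540) = 89/12.
E[α(G)] ≥ n − E[|E(G)|] = 90 − 89/12 = 991/12.
Numerically: ≈ 82.58333.
(This is only a lower bound; the true E[α(G)] may be larger.)

E[α(G)] ≥ 991/12 ≈ 82.58333.


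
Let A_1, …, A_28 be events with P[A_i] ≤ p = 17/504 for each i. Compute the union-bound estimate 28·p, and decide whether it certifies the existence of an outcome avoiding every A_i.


Union bound: P[∪_{i=1}^{28} A_i] ≤ Σ_i P[A_i] ≤ 28·p = 28·(17/504) = 17/18.
Numerically: 17/18 ≈ 0.944444.
Is 17/18 < 1? YES.
Since P[∪ A_i] ≤ 17/18 < 1, the complement has P[∩ A_i^c] ≥ 1 − 17/18 = 1/18 > 0, so some outcome avoids every A_i.

28·p = 17/18 ≈ 0.944444; existence CERTIFIED by the union bound.


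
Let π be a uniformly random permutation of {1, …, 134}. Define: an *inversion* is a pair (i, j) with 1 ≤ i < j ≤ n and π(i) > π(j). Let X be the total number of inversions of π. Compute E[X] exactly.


Write X = Σ X_I over the C(134, 2) = 8911 pairs i < j, with X_I the indicator of one inversion.
There are 8911 indicators.
For each fixed pair i < j, the values π(i) and π(j) are two distinct elements of {1, …, 134} in uniformly random order; by symmetry P[π(i) > π(j)] = 1/2.
By linearity: E[X] = 8911 · (1/2) = C(134, 2) · (1/2) = 8911/2 = 8911/2 ≈ 4455.50000.

E[X] = 8911/2 = 4455.50000.


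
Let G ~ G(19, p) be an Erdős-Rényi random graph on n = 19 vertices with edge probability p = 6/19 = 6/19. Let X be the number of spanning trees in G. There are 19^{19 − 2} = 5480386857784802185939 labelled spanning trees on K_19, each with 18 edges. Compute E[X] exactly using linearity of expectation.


K_19 has 19^{19 − 2} = 5480386857784802185939 labelled spanning trees.
For each such spanning tree H, let X_H = 1 if all 18 edges of H are present in G. Then P[X_H = 1] = p^{18} = (6/19)^{18} = 101559956668416/104127350297911241532841.
Summing the indicators: E[X] = Σ_H E[X_H] = 5480386857784802185939 · p^{18} = 5480386857784802185939 · 101559956668416/104127350297911241532841 = 101559956668416/19.
Numerically: E[X] ≈ 5.34526e+12.

E[X] = 5480386857784802185939 · (6/19)^{18} = 101559956668416/19 ≈ 5.34526e+12.


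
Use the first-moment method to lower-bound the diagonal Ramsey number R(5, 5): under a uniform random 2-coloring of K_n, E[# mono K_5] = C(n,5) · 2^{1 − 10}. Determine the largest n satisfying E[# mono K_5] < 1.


We need C(n, 5) · 2^{1 − 10} < 1, i.e. C(n, 5) < 2^{10 − 1} = 512.
Check values of n near the boundary:
  n = 8: C(8, 5) = 56; 56 < 512? YES
  n = 9: C(9, 5) = 126; 126 < 512? YES
  n = 10: C(10, 5) = 252; 252 < 512? YES
  n = 11: C(11, 5) = 462; 462 < 512? YES
  n = 12: C(12, 5) = 792; 792 < 512? NO
  n = 13: C(13, 5) = 1287; 1287 < 512? NO
  n = 14: C(14, 5) = 2002; 2002 < 512? NO
The largest n with C(n, 5) < 512 is n = 11 (where E[X] = 231/256 ≈ 0.902344). Hence R(5, 5) > 11, i.e. R(5, 5) ≥ 12.

Largest n = 11; hence R(5, 5) > 11.


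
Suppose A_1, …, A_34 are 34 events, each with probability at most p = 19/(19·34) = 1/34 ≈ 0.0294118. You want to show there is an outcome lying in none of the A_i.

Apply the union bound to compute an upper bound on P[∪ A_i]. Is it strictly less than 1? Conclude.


Union bound: P[∪_{i=1}^{34} A_i] ≤ Σ_i P[A_i] ≤ 34·p = 34·(1/34) = 1.
Numerically: 1 ≈ 1.0000000.
Is 1 < 1? NO.
Since the bound 1 is ≥ 1, the union bound is uninformative here; it does NOT by itself certify existence.

34·p = 1 ≈ 1.0000000; existence NOT certified by the union bound.


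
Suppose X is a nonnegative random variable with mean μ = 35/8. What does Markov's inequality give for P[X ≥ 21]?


μ = E[X] = 35/8, a = 21.
Markov: P[X ≥ 21] ≤ μ/a = (35/8)/21 = 5/24.
Numerically: ≈ 0.2083.
(Since a = 21 > μ = 4.3750, the bound 5/24 is < 1 and informative.)

P[X ≥ 21] ≤ 5/24 ≈ 0.2083.


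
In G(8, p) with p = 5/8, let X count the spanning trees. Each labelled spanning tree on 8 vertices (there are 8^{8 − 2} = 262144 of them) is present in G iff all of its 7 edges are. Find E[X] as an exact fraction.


K_8 has 8^{8 − 2} = 262144 labelled spanning trees.
For each such spanning tree H, let X_H = 1 if all 7 edges of H are present in G. Then P[X_H = 1] = p^{7} = (5/8)^{7} = 78125/2097152.
By linearity: E[X] = Σ_H E[X_H] = 262144 · p^{7} = 262144 · 78125/2097152 = 78125/8.
Numerically: E[X] ≈ 9.77e+03.

E[X] = 262144 · (5/8)^{7} = 78125/8 ≈ 9.77e+03.


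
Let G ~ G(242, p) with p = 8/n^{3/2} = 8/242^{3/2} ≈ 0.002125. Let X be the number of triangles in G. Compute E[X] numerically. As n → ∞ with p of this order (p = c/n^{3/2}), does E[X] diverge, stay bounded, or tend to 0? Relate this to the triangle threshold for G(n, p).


Number of potential triangles: C(242, 3) = 2332880.
Each occurs with probability p³ ≈ (0.002125)³ ≈ 9.5962337e-09.
By linearity: E[X] = C(242, 3)·p³ ≈ 2332880 · 9.5962337e-09 ≈ 0.02239.
Since α = 3/2 > 1, p = c/n^{3/2} = o(1/n) is below the triangle threshold p ~ 1/n. Asymptotically E[X] ~ (c³/6)·n^{3(1−α)} = (8³/6)·n^{-1.5} → 0, so by Markov's inequality G has no triangles w.h.p.

E[X] ≈ 0.02239; in regime p = Θ(1/n^{3/2}) E[X] tends to 0 (below the triangle threshold p ~ 1/n).


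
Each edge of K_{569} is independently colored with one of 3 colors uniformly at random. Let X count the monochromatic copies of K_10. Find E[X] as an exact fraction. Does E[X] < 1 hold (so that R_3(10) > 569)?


E[X] = C(569, 10) · 3^{1 − 45} = 905357721286137524328 · 3^{−44} = 905357721286137524328/984770902183611232881.
As a reduced fraction: E[X] = 100595302365126391592/109418989131512359209 ≈ 0.9194.
Is E[X] < 1? YES.
Since E[X] < 1, there exists a 3-coloring of K_{569} with no monochromatic K_10; hence R_3(10) > 569.

E[X] = 100595302365126391592/109418989131512359209 ≈ 0.9194; E[X] < 1, so R_3(10) > 569.


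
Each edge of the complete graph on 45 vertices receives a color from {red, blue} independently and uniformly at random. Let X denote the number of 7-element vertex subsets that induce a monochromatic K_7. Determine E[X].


Let X = Σ_S X_S over the C(45, 7) = 45379620 subsets S of size 7, where X_S = 1 if the K_7 on S is monochromatic.
For a fixed S, the K_7 on S has C(7, 2) = 21 edges. P[all 21 edges red] = (1/2)^21, and likewise for blue, so P[monochromatic] = 2·(1/2)^21 = 2^{1 − 21} = 1/1048576.
Summing: E[X] = C(45, 7) · 2^{1 − 21} = 45379620 · 1/1048576 = 11344905/262144.
Numerically: E[X] ≈ 43.2774.

E[X] = C(45,7)·2^(1−C(7,2)) = 11344905/262144 ≈ 43.2774.


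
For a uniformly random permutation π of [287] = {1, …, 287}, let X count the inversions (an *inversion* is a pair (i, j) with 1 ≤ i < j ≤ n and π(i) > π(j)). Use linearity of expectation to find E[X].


Write X = Σ X_I over the C(287, 2) = 41041 pairs i < j, with X_I the indicator of one inversion.
There are 41041 indicators.
For each fixed pair i < j, the values π(i) and π(j) are two distinct elements of {1, …, 287} in uniformly random order; by symmetry P[π(i) > π(j)] = 1/2.
By linearity: E[X] = 41041 · (1/2) = C(287, 2) · (1/2) = 41041/2 = 41041/2 ≈ 20520.50000.

E[X] = 41041/2 = 20520.50000.


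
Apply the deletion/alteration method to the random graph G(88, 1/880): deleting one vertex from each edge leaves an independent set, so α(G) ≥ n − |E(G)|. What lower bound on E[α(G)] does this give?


E[|E(G)|] = C(88, 2)·p = 3828 · (1/880) = 87/20.
E[α(G)] ≥ n − E[|E(G)|] = 88 − 87/20 = 1673/20.
Numerically: ≈ 83.650000.
(This is only a lower bound; the true E[α(G)] may be larger.)

E[α(G)] ≥ 1673/20 ≈ 83.650000.


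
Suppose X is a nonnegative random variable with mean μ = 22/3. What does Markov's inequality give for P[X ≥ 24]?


μ = E[X] = 22/3, a = 24.
Markov: P[X ≥ 24] ≤ μ/a = (22/3)/24 = 11/36.
Numerically: ≈ 0.30556.
(Since a = 24 > μ = 7.33333, the bound 11/36 is < 1 and informative.)

P[X ≥ 24] ≤ 11/36 ≈ 0.30556.


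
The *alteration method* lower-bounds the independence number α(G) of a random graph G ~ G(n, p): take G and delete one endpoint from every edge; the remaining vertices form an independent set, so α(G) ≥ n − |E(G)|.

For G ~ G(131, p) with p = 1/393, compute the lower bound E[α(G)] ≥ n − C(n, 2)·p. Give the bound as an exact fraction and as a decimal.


E[|E(G)|] = C(131, 2)·p = 8515 · (1/393) = 65/3.
E[α(G)] ≥ n − E[|E(G)|] = 131 − 65/3 = 328/3.
Numerically: ≈ 109.333.
(This is only a lower bound; the true E[α(G)] may be larger.)

E[α(G)] ≥ 328/3 ≈ 109.333.


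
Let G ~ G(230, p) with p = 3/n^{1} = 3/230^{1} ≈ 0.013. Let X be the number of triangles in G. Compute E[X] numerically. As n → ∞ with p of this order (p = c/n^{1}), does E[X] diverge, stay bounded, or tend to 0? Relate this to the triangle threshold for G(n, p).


Number of potential triangles: C(230, 3) = 2001460.
Each occurs with probability p³ ≈ (0.013)³ ≈ 2.21912e-06.
By linearity: E[X] = C(230, 3)·p³ ≈ 2001460 · 2.21912e-06 ≈ 4.441.
Here α = 1, so p = 3/n is exactly at the triangle threshold p ~ 1/n. Asymptotically E[X] → c³/6 = 3³/6 = 9/2 ≈ 4.500, a bounded constant. In this regime the triangle count is asymptotically Poisson(c³/6).

E[X] ≈ 4.441; in regime p = Θ(1/n^{1}) E[X] stays bounded (at the triangle threshold p ~ 1/n).


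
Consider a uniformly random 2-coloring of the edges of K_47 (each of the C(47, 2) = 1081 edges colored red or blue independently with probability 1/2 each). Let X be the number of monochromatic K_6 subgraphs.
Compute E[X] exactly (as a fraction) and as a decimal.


Let X = Σ_S X_S over the C(47, 6) = 10737573 subsets S of size 6, where X_S = 1 if the K_6 on S is monochromatic.
For a fixed S, the K_6 on S has C(6, 2) = 15 edges. P[all 15 edges red] = (1/2)^15, and likewise for blue, so P[monochromatic] = 2·(1/2)^15 = 2^{1 − 15} = 1/16384.
By linearity of expectation: E[X] = C(47, 6) · 2^{1 − 15} = 10737573 · 1/16384 = 10737573/16384.
Numerically: E[X] ≈ 655.369446.

E[X] = C(47,6)·2^(1−C(6,2)) = 10737573/16384 ≈ 655.369446.


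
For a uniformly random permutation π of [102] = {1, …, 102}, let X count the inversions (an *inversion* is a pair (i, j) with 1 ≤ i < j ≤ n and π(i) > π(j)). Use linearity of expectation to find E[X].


Write X = Σ X_I over the C(102, 2) = 5151 pairs i < j, with X_I the indicator of one inversion.
There are 5151 indicators.
For each fixed pair i < j, the values π(i) and π(j) are two distinct elements of {1, …, 102} in uniformly random order; by symmetry P[π(i) > π(j)] = 1/2.
By linearity: E[X] = 5151 · (1/2) = C(102, 2) · (1/2) = 5151/2 = 5151/2 ≈ 2575.50000.

E[X] = 5151/2 = 2575.50000.
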